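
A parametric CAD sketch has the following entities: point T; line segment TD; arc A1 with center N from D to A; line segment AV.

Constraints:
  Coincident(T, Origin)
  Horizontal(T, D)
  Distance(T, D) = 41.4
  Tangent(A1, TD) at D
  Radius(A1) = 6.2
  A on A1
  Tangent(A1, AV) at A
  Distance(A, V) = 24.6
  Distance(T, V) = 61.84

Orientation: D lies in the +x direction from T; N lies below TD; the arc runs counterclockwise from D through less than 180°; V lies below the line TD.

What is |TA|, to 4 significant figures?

38.78

T is at the origin; T and D share the same y with |TD| = 41.4 and D on the +x side, so D = (41.40, 0.000). Since A1 is tangent to TD there, ND ⟂ TD, so N = D + (0, -6.2) = (41.40, -6.200). Since NA ⟂ AV (tangency), |NV| = √(6.2² + 24.6²) = 25.37 regardless of where A sits on A1. So V lies on both circle(T, 61.84) and circle(N, 25.37); the below-TD intersection is V = (55.49, -27.30). A is the foot of the tangent from V: A = (37.24, -10.80).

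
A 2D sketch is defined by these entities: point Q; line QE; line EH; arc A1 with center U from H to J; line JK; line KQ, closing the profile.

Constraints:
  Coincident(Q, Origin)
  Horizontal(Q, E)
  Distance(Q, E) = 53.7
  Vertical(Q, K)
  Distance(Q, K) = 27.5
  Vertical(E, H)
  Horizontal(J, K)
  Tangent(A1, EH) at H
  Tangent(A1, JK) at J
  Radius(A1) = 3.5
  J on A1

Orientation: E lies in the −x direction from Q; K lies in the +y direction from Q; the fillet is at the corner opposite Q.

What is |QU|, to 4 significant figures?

55.64

QK is vertical with |QK| = 27.5 and K on the +y side, so K = (0.000, 27.50). The virtual corner opposite Q is at (-53.70, 27.50). Since A1 is tangent to EH there, UH ⟂ EH and A1 meets JK tangentially, so UJ is at right angles to JK, with radius 3.5, so the center U sits 3.5 in from both sides at U = (-50.20, 24.00). Then |QU| = |U − Q| = 55.64.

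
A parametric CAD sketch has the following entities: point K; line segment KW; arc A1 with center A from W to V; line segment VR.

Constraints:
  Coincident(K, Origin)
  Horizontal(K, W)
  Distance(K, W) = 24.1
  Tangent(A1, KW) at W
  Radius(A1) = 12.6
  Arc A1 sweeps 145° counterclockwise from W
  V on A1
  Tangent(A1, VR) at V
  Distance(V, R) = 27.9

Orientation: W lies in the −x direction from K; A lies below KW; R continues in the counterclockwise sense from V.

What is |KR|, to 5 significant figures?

39.836

On A1, W sits at bearing 90° from A; a 145° counterclockwise sweep puts V at bearing 235°, so V = A + 12.6·(cos 235°, sin 235°) = (-31.327, -22.921). The tangent condition forces AV to be normal to VR, so VR runs along (−sin 235°, cos 235°); with |VR| = 27.9, R = (-8.4727, -38.924). Then |KR| = |R − K| = 39.836.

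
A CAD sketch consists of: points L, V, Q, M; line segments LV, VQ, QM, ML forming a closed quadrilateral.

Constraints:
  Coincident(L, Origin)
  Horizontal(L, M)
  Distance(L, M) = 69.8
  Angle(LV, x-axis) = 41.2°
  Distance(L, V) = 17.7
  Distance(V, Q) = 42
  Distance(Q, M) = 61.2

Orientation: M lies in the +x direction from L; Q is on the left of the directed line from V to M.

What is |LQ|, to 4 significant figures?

58.87

Checks: |VQ| = 42.00 ✓; |QM| = 61.20 ✓.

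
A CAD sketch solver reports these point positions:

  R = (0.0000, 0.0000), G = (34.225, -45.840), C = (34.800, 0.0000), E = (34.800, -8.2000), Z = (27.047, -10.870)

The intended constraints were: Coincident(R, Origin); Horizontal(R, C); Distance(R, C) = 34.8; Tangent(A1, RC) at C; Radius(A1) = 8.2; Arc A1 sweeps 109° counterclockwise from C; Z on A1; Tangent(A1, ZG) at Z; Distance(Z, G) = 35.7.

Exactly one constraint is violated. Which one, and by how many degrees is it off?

Tangent(A1, ZG) at Z — off by 7.40°.

R = (0.00, 0.00) ✓; R.y = 0.00, C.y = 0.00 ✓; |RC| = 34.80 ✓; ∠(EC, CR) = 90.00° ✓; |EC| = 8.200 ✓; bearing(E→Z) − bearing(E→C) = 109.0° ✓; |EZ| = 8.200 ✓; ∠(EZ, ZG) = 97.40° ✗; |ZG| = 35.70 ✓.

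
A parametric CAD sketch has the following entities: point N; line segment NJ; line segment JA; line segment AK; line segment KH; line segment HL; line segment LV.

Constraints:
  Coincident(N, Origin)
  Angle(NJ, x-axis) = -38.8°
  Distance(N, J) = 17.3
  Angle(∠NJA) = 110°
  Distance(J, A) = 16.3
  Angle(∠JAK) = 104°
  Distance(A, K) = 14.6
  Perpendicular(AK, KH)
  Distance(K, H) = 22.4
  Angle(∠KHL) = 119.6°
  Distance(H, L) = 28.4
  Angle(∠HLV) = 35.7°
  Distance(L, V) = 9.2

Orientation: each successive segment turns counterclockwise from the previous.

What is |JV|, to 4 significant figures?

12.47

∠KHL = 119.6° gives HL at -102.4° from the x-axis; with |HL| = 28.4, L = (-4.389, -22.81). ∠HLV = 35.7° gives LV at 41.90° from the x-axis; with |LV| = 9.2, V = (2.459, -16.67). Then |JV| = |V − J| = 12.47.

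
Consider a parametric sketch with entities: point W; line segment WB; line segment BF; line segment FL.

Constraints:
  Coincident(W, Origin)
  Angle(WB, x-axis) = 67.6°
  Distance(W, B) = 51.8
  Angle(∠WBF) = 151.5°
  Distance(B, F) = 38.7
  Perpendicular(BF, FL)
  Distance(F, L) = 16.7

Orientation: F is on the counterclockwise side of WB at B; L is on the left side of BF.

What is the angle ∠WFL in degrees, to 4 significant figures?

73.64°

W is at the origin; WB runs at 67.6° with length 51.8, so B = 51.8·(cos 67.6°, sin 67.6°) = (19.74, 47.89). ∠WBF = 151.5°, so BF runs at 67.6° + (180° − 151.5°) = 96.10° from the x-axis; with |BF| = 38.7, F = B + 38.7·(cos 96.10°, sin 96.10°) = (15.63, 86.37). The perpendicularity gives FL at right angles to BF; with |FL| = 16.7 on the left of BF, L = F + 16.7·(-0.9943, -0.1063) = (-0.9784, 84.60). Then cos ∠WFL = FW·FL / (|FW||FL|), giving 73.64°.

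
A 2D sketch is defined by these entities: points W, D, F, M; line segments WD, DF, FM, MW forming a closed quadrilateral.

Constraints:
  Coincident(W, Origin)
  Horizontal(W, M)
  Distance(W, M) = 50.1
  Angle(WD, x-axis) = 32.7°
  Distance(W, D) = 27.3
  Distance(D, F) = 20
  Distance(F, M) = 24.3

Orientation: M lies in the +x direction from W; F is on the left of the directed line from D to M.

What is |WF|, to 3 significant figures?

47.1

Checks: |DF| = 20.00 ✓; |FM| = 24.30 ✓.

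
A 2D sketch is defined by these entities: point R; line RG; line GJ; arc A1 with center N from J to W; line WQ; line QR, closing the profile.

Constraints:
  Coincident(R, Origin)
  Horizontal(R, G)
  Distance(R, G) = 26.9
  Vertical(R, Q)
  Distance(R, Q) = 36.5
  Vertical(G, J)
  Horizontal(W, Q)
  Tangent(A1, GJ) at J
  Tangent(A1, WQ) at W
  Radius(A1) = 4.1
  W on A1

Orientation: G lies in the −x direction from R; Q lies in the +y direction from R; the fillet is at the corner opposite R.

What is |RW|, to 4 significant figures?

43.04

R is at the origin; RG is horizontal with |RG| = 26.9 and G on the −x side, so G = (-26.90, 0.000). R and Q share the same x with |RQ| = 36.5 and Q on the +y side, so Q = (0.000, 36.50). The virtual corner opposite R is at (-26.90, 36.50). A1 meets GJ tangentially, so NJ is at right angles to GJ and the tangent condition forces NW to be normal to WQ, with radius 4.1, so the center N sits 4.1 in from both sides at N = (-22.80, 32.40). That places the tangent points at J = (-26.90, 32.40) on GJ and W = (-22.80, 36.50) on WQ. Then |RW| = |W − R| = 43.04.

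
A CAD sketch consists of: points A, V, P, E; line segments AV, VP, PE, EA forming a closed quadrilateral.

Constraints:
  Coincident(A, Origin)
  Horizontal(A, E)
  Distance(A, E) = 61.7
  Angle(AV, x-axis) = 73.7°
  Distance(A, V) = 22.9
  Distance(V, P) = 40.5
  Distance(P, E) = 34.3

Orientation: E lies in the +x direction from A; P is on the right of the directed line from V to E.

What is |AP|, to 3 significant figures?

31.5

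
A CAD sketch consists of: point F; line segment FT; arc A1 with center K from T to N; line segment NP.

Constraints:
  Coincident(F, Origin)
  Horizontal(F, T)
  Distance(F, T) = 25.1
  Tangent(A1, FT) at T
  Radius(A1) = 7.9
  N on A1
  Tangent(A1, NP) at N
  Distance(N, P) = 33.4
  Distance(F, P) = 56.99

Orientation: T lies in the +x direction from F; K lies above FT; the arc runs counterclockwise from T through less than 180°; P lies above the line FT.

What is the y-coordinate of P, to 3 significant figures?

36.9

F is at the origin; FT is horizontal with |FT| = 25.1 and T on the +x side, so T = (25.1, 0.00). Since A1 is tangent to FT there, KT ⟂ FT, so K = T + (0, 7.9) = (25.1, 7.90). Since KN ⟂ NP (tangency), |KP| = √(7.9² + 33.4²) = 34.3 regardless of where N sits on A1. So P lies on both circle(F, 56.99) and circle(K, 34.3); the above-FT intersection is P = (43.4, 36.9). N is the foot of the tangent from P: N = (32.6, 5.34).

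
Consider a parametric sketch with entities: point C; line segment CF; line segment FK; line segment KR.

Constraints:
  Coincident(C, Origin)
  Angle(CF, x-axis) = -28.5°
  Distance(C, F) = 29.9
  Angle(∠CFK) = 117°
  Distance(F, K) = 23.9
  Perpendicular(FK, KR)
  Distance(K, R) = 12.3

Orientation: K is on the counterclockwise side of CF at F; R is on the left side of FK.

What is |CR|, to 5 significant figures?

40.125

∠CFK = 117.0°, so FK runs at -28.5° + (180° − 117.0°) = 34.500° from the x-axis; with |FK| = 23.9, K = F + 23.9·(cos 34.500°, sin 34.500°) = (45.973, -0.72994). The perpendicularity gives KR at right angles to FK; with |KR| = 12.3 on the left of FK, R = K + 12.3·(-0.56641, 0.82413) = (39.006, 9.4068). Then |CR| = |R − C| = 40.125.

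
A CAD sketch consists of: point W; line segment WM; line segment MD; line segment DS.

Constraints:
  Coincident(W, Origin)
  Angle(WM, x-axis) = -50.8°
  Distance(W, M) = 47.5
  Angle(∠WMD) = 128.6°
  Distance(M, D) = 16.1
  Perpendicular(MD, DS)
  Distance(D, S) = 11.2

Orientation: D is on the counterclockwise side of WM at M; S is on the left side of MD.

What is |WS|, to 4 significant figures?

52.57

∠WMD = 128.6°, so MD runs at -50.8° + (180° − 128.6°) = 0.6000° from the x-axis; with |MD| = 16.1, D = M + 16.1·(cos 0.6000°, sin 0.6000°) = (46.12, -36.64). MD is perpendicular to DS; with |DS| = 11.2 on the left of MD, S = D + 11.2·(-0.01047, 0.9999) = (46.00, -25.44). Then |WS| = |S − W| = 52.57.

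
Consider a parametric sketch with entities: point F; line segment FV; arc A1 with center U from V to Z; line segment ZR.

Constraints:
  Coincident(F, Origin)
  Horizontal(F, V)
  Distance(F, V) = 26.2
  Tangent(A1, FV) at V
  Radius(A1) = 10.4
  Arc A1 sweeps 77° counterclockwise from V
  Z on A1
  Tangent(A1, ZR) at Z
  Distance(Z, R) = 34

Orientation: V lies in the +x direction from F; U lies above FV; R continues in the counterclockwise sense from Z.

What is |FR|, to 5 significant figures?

60.257

F is at the origin; FV is horizontal with |FV| = 26.2 and V on the +x side, so V = (26.200, 0.0000). Since A1 is tangent to FV there, UV ⟂ FV, so U = V + (0, 10.4) = (26.200, 10.400). On A1, V sits at bearing -90° from U; a 77° counterclockwise sweep puts Z at bearing -13°, so Z = U + 10.4·(cos -13°, sin -13°) = (36.333, 8.0605). A1 meets ZR tangentially, so UZ is at right angles to ZR, so ZR runs along (−sin -13°, cos -13°); with |ZR| = 34.0, R = (43.982, 41.189). Then |FR| = |R − F| = 60.257.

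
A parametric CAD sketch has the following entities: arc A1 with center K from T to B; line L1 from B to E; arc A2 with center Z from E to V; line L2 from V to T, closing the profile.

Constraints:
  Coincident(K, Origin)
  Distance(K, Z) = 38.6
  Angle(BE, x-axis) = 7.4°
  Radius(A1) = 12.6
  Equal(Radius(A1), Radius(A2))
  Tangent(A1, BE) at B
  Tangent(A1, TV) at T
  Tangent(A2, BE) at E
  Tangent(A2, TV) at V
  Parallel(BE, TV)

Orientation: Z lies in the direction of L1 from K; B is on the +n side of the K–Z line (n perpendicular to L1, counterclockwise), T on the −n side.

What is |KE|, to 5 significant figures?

40.604

The slot axis is L1's direction at 7.4°, so u = (cos 7.4°, sin 7.4°) = (0.99167, 0.12880) and n = (−sin 7.4°, cos 7.4°) = (-0.12880, 0.99167). K is at the origin and Z lies 38.6 along u from K, so Z = 38.6·u = (38.279, 4.9715). Tangency of A1 to both parallel lines with radius 12.6 puts B and T at K ± 12.6·n: B = (-1.6228, 12.495), T = (1.6228, -12.495). Equal radii place E and V the same way about Z: E = Z + 12.6·n = (36.656, 17.467), V = Z − 12.6·n = (39.901, -7.5235). Then |KE| = |E − K| = 40.604.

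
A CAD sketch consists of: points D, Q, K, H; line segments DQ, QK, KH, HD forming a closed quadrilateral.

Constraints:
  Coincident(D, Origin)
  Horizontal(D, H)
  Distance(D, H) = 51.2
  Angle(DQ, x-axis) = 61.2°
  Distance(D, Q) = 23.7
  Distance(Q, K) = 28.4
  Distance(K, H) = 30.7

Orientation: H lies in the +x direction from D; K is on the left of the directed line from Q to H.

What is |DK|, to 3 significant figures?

48.0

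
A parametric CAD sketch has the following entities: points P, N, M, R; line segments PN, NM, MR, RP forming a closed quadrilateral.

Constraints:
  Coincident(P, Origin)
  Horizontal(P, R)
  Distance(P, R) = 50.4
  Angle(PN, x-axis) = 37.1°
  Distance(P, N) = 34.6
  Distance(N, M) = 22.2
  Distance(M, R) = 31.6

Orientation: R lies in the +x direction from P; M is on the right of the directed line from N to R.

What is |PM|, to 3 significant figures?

18.8

P is at the origin; P and R share the same y with |PR| = 50.4 and R in +x, so R = (50.4, 0). PN runs at 37.1° with |PN| = 34.6, so N = (27.6, 20.9). M is determined by |NM| = 22.2 and |MR| = 31.6 together: it lies at the intersection of circle(N, 22.2) and circle(R, 31.6). With |NR| = 30.9, the foot of the radical line on NR is 7.28 from N and the perpendicular offset is √(22.2² − 7.28²) = 21.0. Taking the right-of-NR solution: M = (18.8, 0.486).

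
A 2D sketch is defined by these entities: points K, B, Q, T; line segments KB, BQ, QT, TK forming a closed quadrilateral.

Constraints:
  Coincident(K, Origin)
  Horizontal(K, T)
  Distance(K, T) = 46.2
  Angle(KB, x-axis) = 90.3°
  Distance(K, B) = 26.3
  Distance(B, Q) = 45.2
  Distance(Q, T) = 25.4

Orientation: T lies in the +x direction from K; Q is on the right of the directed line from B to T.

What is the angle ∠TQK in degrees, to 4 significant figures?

125.0°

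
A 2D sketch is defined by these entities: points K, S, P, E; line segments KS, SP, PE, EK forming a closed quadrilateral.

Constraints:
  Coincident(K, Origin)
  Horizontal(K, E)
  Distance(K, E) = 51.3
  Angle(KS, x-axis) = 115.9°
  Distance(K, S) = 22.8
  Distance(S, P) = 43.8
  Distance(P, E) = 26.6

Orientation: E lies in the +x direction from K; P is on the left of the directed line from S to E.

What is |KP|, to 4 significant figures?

39.34

Checks: |SP| = 43.80 ✓; |PE| = 26.60 ✓.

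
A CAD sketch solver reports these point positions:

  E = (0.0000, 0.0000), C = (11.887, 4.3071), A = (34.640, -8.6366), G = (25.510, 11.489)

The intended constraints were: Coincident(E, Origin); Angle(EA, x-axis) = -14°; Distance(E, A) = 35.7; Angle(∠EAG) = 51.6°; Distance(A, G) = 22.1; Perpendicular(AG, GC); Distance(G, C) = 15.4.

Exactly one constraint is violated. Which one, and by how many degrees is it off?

Perpendicular(AG, GC) — off by 3.40°.

E = (0.00, 0.00) ✓; EA at -14.00° ✓; |EA| = 35.70 ✓; ∠EAG = 51.60° ✓; |AG| = 22.10 ✓; ∠(AG, GC) = 93.40° ✗; |GC| = 15.40 ✓.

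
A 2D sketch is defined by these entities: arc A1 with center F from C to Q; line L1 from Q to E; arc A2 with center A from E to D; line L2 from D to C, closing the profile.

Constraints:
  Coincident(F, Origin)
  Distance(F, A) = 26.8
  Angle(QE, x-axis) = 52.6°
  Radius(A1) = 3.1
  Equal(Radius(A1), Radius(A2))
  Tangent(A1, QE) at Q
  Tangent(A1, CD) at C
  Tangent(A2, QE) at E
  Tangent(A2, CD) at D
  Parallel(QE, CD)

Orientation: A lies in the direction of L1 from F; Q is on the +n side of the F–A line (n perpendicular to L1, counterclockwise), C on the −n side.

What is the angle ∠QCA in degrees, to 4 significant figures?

83.40°

The slot axis is L1's direction at 52.6°, so u = (cos 52.6°, sin 52.6°) = (0.6074, 0.7944) and n = (−sin 52.6°, cos 52.6°) = (-0.7944, 0.6074). F is at the origin and A lies 26.8 along u from F, so A = 26.8·u = (16.28, 21.29). Tangency of A1 to both parallel lines with radius 3.1 puts Q and C at F ± 3.1·n: Q = (-2.463, 1.883), C = (2.463, -1.883). Then cos ∠QCA = CQ·CA / (|CQ||CA|), giving 83.40°.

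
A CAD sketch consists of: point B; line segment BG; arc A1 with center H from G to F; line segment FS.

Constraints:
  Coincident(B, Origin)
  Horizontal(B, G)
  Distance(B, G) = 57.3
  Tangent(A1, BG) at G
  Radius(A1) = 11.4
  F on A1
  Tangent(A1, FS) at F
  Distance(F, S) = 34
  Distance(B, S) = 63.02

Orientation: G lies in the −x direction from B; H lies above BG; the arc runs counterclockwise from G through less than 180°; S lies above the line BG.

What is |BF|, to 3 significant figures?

47.2

B is at the origin; B and G share the same y with |BG| = 57.3 and G on the −x side, so G = (-57.3, 0.00). Tangency of A1 to BG means the radius HG is perpendicular to BG, so H = G + (0, 11.4) = (-57.3, 11.4). Since HF ⟂ FS (tangency), |HS| = √(11.4² + 34.0²) = 35.9 regardless of where F sits on A1. So S lies on both circle(B, 63.02) and circle(H, 35.9); the above-BG intersection is S = (-44.3, 44.8). F is the foot of the tangent from S: F = (-45.9, 10.9).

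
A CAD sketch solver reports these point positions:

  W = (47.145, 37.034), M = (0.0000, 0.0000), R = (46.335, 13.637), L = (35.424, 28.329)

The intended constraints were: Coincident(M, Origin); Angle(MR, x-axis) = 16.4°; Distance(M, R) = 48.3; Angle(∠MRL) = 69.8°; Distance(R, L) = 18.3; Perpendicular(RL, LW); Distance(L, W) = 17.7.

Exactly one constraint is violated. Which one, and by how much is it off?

Distance(L, W) = 17.7 — off by 3.10.

M = (0.00, 0.00) ✓; MR at 16.40° ✓; |MR| = 48.30 ✓; ∠MRL = 69.80° ✓; |RL| = 18.30 ✓; ∠(RL, LW) = 90.00° ✓; |LW| = 14.60 ✗.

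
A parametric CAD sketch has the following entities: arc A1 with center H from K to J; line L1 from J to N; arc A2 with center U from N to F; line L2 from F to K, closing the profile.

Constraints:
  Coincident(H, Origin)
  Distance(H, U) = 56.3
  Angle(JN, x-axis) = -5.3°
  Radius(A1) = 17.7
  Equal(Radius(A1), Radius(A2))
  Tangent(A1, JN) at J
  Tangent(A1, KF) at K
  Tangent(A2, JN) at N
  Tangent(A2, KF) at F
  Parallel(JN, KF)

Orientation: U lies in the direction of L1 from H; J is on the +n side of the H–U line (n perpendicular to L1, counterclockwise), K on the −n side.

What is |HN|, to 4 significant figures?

59.02

The slot axis is L1's direction at -5.3°, so u = (cos -5.3°, sin -5.3°) = (0.9957, -0.09237) and n = (−sin -5.3°, cos -5.3°) = (0.09237, 0.9957). H is at the origin and U lies 56.3 along u from H, so U = 56.3·u = (56.06, -5.200). Tangency of A1 to both parallel lines with radius 17.7 puts J and K at H ± 17.7·n: J = (1.635, 17.62), K = (-1.635, -17.62). Equal radii place N and F the same way about U: N = U + 17.7·n = (57.69, 12.42), F = U − 17.7·n = (54.42, -22.82). Then |HN| = |N − H| = 59.02.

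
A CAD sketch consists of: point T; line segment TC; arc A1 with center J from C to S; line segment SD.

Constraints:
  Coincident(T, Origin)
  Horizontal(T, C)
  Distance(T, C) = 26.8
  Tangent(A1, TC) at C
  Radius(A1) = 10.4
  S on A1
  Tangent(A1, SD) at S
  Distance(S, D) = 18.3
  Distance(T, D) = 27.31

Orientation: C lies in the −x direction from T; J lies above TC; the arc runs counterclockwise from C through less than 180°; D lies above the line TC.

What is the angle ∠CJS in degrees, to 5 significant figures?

72.763°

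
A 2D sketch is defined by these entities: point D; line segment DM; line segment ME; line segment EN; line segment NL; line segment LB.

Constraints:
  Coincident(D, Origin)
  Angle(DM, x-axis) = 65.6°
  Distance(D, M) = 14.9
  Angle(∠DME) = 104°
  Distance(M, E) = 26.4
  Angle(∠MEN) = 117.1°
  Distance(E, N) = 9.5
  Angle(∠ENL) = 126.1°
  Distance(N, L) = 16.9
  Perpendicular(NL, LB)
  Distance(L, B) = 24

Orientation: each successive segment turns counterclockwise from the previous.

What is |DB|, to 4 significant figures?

5.568

D is at the origin; DM runs at 65.6° with length 14.9, so M = (6.155, 13.57). ∠DME = 104.0° gives ME at 141.6° from the x-axis; with |ME| = 26.4, E = (-14.53, 29.97). ∠MEN = 117.1° gives EN at -155.5° from the x-axis; with |EN| = 9.5, N = (-23.18, 26.03). ∠ENL = 126.1° gives NL at -101.6° from the x-axis; with |NL| = 16.9, L = (-26.58, 9.473). NL is perpendicular to LB, so LB runs at -11.60°; with |LB| = 24.0, B = (-3.067, 4.647). Then |DB| = |B − D| = 5.568.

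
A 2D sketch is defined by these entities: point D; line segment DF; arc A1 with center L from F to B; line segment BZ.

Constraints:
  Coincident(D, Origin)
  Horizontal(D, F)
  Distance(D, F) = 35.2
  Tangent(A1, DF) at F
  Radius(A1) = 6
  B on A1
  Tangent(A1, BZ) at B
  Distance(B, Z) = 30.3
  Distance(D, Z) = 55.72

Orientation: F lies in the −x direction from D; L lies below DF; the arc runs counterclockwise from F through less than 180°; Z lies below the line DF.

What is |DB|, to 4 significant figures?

41.59

Checks: |LB| = 6.000 ✓; ∠(LB, BZ) = 90.00° ✓; |BZ| = 30.30 ✓; |DZ| = 55.72 ✓.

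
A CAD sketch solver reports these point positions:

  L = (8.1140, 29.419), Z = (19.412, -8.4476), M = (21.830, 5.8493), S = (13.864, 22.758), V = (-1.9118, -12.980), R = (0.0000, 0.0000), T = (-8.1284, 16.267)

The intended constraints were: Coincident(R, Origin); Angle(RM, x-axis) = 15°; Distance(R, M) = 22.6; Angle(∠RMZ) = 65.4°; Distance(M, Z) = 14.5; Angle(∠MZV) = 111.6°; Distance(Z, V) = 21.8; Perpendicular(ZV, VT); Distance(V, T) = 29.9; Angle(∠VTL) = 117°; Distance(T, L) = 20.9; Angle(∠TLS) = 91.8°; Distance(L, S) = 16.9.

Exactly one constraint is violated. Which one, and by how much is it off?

Distance(L, S) = 16.9 — off by 8.10.

R = (0.00, 0.00) ✓; RM at 15.00° ✓; |RM| = 22.60 ✓; ∠RMZ = 65.40° ✓; |MZ| = 14.50 ✓; ∠MZV = 111.6° ✓; |ZV| = 21.80 ✓; ∠(ZV, VT) = 90.00° ✓; |VT| = 29.90 ✓; ∠VTL = 117.0° ✓; |TL| = 20.90 ✓; ∠TLS = 91.80° ✓; |LS| = 8.800 ✗.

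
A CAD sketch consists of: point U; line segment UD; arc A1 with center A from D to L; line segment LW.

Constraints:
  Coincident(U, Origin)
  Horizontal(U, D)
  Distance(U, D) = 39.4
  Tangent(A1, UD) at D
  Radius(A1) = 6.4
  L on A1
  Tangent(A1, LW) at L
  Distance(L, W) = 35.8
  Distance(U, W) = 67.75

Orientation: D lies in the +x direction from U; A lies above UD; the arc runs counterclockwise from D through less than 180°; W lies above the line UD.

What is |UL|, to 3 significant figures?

45.8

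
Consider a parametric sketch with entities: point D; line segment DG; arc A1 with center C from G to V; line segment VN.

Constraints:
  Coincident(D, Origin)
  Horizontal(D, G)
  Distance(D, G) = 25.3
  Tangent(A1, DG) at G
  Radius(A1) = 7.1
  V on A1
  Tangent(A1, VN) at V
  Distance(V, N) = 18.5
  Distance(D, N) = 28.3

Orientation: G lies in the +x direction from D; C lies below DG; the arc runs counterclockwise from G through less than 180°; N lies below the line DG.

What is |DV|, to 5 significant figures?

19.218

Checks: |CV| = 7.100 ✓; ∠(CV, VN) = 90.00° ✓; |VN| = 18.50 ✓; |DN| = 28.30 ✓.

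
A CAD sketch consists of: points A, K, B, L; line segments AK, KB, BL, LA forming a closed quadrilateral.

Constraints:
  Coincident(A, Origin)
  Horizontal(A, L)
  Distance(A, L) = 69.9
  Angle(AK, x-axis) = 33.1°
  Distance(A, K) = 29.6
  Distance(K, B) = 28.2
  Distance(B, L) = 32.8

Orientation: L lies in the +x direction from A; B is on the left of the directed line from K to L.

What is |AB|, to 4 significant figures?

57.53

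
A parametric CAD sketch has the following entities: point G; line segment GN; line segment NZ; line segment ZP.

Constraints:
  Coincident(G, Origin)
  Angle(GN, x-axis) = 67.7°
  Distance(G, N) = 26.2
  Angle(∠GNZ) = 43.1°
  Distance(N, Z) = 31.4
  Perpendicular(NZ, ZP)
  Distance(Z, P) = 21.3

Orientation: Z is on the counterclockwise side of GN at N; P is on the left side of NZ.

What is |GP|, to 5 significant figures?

12.732

G is at the origin; GN runs at 67.7° with length 26.2, so N = 26.2·(cos 67.7°, sin 67.7°) = (9.9418, 24.240). ∠GNZ = 43.1°, so NZ runs at 67.7° + (180° − 43.1°) = 204.60° from the x-axis; with |NZ| = 31.4, Z = N + 31.4·(cos 204.60°, sin 204.60°) = (-18.608, 11.169). NZ ⟂ ZP; with |ZP| = 21.3 on the left of NZ, P = Z + 21.3·(0.41628, -0.90924) = (-9.7415, -8.1975). Then |GP| = |P − G| = 12.732.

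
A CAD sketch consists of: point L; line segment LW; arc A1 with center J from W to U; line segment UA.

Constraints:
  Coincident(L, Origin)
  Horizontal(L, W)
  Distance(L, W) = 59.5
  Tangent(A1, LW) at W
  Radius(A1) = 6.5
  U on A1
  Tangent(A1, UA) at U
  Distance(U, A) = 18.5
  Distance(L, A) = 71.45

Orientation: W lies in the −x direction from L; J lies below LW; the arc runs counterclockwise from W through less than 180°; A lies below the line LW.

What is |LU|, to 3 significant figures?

66.3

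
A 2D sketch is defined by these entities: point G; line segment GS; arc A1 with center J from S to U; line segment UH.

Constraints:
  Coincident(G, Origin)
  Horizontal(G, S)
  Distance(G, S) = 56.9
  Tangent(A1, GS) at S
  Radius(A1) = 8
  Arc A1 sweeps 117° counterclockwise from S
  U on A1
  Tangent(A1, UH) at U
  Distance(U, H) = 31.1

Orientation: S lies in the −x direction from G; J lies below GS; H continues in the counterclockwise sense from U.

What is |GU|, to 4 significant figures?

65.08

G is at the origin; GS is horizontal with |GS| = 56.9 and S on the −x side, so S = (-56.90, 0.000). A1 meets GS tangentially, so JS is at right angles to GS, so J = S + (0, -8) = (-56.90, -8.000). On A1, S sits at bearing 90° from J; a 117° counterclockwise sweep puts U at bearing 207°, so U = J + 8.0·(cos 207°, sin 207°) = (-64.03, -11.63). Then |GU| = |U − G| = 65.08.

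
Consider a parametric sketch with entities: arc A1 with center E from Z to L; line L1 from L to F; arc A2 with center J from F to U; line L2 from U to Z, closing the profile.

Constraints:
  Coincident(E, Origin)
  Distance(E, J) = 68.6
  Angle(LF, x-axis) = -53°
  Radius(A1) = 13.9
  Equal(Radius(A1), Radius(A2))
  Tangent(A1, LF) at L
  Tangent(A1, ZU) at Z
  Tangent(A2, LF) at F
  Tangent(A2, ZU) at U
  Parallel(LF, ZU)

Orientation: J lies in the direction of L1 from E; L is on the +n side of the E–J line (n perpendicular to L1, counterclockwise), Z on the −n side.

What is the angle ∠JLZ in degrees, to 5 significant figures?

78.546°

E is at the origin and J lies 68.6 along u from E, so J = 68.6·u = (41.285, -54.786). Tangency of A1 to both parallel lines with radius 13.9 puts L and Z at E ± 13.9·n: L = (11.101, 8.3652), Z = (-11.101, -8.3652). Then cos ∠JLZ = LJ·LZ / (|LJ||LZ|), giving 78.546°.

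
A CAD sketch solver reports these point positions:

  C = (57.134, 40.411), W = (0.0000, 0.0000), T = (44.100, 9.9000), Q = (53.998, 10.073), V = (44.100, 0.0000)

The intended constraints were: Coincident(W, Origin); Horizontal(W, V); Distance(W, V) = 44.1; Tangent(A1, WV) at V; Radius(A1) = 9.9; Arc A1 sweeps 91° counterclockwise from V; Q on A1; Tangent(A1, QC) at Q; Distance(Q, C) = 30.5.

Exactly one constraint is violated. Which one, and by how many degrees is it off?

Tangent(A1, QC) at Q — off by 6.90°.

W = (0.00, 0.00) ✓; W.y = 0.00, V.y = 0.00 ✓; |WV| = 44.10 ✓; ∠(TV, VW) = 90.00° ✓; |TV| = 9.900 ✓; bearing(T→Q) − bearing(T→V) = 91.00° ✓; |TQ| = 9.900 ✓; ∠(TQ, QC) = 96.90° ✗; |QC| = 30.50 ✓.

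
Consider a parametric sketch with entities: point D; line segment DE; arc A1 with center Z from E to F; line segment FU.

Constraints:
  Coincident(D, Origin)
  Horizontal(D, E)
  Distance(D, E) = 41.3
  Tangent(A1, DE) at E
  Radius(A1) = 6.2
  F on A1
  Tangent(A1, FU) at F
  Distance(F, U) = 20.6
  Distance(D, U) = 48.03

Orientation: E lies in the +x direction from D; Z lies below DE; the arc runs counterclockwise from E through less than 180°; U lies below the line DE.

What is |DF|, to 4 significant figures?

36.00

Checks: |ZF| = 6.200 ✓; ∠(ZF, FU) = 90.00° ✓; |FU| = 20.60 ✓; |DU| = 48.03 ✓.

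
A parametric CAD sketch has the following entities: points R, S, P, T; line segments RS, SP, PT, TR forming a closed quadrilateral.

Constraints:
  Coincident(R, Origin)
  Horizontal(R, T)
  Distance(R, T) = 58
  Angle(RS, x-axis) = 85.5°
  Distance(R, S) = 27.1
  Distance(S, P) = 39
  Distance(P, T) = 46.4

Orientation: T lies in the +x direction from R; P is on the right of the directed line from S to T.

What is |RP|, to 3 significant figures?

16.6

R is at the origin; RT is horizontal with |RT| = 58.0 and T in +x, so T = (58.0, 0). RS runs at 85.5° with |RS| = 27.1, so S = (2.13, 27.0). P is determined by |SP| = 39.0 and |PT| = 46.4 together: it lies at the intersection of circle(S, 39.0) and circle(T, 46.4). With |ST| = 62.1, the foot of the radical line on ST is 25.9 from S and the perpendicular offset is √(39.0² − 25.9²) = 29.1. Taking the right-of-ST solution: P = (12.8, -10.5).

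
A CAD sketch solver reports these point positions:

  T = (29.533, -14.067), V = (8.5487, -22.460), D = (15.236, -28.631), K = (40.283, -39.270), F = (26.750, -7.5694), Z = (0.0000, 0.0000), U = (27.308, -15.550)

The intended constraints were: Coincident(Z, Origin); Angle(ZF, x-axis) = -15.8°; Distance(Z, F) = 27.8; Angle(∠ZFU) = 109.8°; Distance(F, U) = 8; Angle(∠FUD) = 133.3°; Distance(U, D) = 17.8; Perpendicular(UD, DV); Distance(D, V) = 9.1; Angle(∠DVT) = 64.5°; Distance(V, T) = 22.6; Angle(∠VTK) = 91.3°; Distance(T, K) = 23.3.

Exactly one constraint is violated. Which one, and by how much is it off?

Distance(T, K) = 23.3 — off by 4.10.

Z = (0.00, 0.00) ✓; ZF at -15.80° ✓; |ZF| = 27.80 ✓; ∠ZFU = 109.8° ✓; |FU| = 8.000 ✓; ∠FUD = 133.3° ✓; |UD| = 17.80 ✓; ∠(UD, DV) = 90.00° ✓; |DV| = 9.100 ✓; ∠DVT = 64.50° ✓; |VT| = 22.60 ✓; ∠VTK = 91.30° ✓; |TK| = 27.40 ✗.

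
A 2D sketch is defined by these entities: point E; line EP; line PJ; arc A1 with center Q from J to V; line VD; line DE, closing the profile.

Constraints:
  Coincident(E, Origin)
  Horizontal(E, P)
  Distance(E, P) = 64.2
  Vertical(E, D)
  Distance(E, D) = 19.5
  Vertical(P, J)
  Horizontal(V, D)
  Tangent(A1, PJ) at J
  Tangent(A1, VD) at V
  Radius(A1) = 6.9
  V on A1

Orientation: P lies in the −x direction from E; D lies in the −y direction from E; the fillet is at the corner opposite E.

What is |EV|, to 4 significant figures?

60.53

E is at the origin; EP is horizontal with |EP| = 64.2 and P on the −x side, so P = (-64.20, 0.000). ED is vertical with |ED| = 19.5 and D on the −y side, so D = (0.000, -19.50). The virtual corner opposite E is at (-64.20, -19.50). The tangent condition forces QJ to be normal to PJ and tangency of A1 to VD means the radius QV is perpendicular to VD, with radius 6.9, so the center Q sits 6.9 in from both sides at Q = (-57.30, -12.60). That places the tangent points at J = (-64.20, -12.60) on PJ and V = (-57.30, -19.50) on VD. Then |EV| = |V − E| = 60.53.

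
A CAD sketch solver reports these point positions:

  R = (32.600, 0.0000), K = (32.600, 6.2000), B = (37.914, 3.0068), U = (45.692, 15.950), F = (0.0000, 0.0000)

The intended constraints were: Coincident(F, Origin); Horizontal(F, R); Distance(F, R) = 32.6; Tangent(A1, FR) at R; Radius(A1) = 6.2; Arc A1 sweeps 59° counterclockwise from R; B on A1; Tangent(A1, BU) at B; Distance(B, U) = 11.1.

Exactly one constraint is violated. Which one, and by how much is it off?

Distance(B, U) = 11.1 — off by 4.00.

F = (0.00, 0.00) ✓; F.y = 0.00, R.y = 0.00 ✓; |FR| = 32.60 ✓; ∠(KR, RF) = 90.00° ✓; |KR| = 6.200 ✓; bearing(K→B) − bearing(K→R) = 59.00° ✓; |KB| = 6.200 ✓; ∠(KB, BU) = 90.00° ✓; |BU| = 15.10 ✗.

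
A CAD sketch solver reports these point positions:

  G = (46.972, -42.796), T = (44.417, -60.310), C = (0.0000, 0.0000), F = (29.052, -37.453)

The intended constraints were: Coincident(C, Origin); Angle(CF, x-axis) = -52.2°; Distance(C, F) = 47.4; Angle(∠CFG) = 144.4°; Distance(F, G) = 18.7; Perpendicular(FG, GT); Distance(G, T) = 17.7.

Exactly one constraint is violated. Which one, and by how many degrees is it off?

Perpendicular(FG, GT) — off by 8.30°.

C = (0.00, 0.00) ✓; CF at -52.20° ✓; |CF| = 47.40 ✓; ∠CFG = 144.4° ✓; |FG| = 18.70 ✓; ∠(FG, GT) = 81.70° ✗; |GT| = 17.70 ✓.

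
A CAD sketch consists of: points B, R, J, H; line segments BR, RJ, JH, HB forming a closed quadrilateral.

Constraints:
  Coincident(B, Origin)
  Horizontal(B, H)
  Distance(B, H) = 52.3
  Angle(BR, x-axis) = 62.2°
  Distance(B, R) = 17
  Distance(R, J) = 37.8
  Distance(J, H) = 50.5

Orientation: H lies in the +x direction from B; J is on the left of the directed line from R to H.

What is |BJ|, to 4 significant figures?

54.67

Checks: |RJ| = 37.80 ✓; |JH| = 50.50 ✓.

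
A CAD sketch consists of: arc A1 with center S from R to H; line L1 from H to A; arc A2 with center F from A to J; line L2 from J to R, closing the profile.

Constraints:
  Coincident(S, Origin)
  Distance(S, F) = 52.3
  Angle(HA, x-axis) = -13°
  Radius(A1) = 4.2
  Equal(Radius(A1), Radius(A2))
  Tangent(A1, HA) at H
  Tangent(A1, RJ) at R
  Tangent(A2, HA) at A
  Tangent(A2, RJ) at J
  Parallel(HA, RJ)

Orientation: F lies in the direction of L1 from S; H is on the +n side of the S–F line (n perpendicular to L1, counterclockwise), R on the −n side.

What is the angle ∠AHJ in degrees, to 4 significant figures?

9.124°

Tangency of A1 to both parallel lines with radius 4.2 puts H and R at S ± 4.2·n: H = (0.9448, 4.092), R = (-0.9448, -4.092). Equal radii place A and J the same way about F: A = F + 4.2·n = (51.90, -7.673), J = F − 4.2·n = (50.01, -15.86). Then cos ∠AHJ = HA·HJ / (|HA||HJ|), giving 9.124°.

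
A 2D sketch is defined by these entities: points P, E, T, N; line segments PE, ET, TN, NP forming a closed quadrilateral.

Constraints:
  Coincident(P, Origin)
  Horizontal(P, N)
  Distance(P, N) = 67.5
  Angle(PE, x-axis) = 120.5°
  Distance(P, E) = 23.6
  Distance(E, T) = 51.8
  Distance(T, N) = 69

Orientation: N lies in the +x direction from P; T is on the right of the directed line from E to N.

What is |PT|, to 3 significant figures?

29.1

Checks: |ET| = 51.80 ✓; |TN| = 69.00 ✓.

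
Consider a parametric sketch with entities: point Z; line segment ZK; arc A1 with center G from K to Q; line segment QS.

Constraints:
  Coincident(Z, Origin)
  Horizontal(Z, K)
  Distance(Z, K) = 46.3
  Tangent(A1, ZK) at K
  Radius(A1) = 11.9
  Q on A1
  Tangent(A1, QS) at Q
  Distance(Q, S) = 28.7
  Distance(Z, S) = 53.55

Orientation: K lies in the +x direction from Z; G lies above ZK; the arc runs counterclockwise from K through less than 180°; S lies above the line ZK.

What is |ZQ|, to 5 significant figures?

58.420

Z is at the origin; Z and K share the same y with |ZK| = 46.3 and K on the +x side, so K = (46.300, 0.0000). Tangency of A1 to ZK means the radius GK is perpendicular to ZK, so G = K + (0, 11.9) = (46.300, 11.900). Since GQ ⟂ QS (tangency), |GS| = √(11.9² + 28.7²) = 31.069 regardless of where Q sits on A1. So S lies on both circle(Z, 53.55) and circle(G, 31.069); the above-ZK intersection is S = (34.751, 40.743). Q is the foot of the tangent from S: Q = (54.811, 20.217).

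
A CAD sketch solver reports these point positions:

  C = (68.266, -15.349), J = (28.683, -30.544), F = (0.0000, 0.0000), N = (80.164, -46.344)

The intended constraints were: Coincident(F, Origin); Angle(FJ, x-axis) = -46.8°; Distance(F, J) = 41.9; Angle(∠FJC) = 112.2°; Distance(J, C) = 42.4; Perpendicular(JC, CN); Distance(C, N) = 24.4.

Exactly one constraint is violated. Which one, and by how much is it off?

Distance(C, N) = 24.4 — off by 8.80.

F = (0.00, 0.00) ✓; FJ at -46.80° ✓; |FJ| = 41.90 ✓; ∠FJC = 112.2° ✓; |JC| = 42.40 ✓; ∠(JC, CN) = 90.00° ✓; |CN| = 33.20 ✗.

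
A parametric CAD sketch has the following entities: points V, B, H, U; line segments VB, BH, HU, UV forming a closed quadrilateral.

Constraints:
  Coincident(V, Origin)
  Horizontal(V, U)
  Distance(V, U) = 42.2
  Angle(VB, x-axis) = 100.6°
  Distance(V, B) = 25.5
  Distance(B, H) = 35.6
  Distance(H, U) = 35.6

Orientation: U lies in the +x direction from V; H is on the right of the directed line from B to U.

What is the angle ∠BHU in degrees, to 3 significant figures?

96.6°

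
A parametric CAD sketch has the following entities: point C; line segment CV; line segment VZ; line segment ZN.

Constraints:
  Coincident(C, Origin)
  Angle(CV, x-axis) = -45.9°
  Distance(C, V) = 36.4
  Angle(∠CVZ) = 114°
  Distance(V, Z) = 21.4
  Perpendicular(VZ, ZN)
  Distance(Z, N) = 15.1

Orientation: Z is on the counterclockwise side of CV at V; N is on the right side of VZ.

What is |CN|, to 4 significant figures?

60.41

C is at the origin; CV runs at -45.9° with length 36.4, so V = 36.4·(cos -45.9°, sin -45.9°) = (25.33, -26.14). ∠CVZ = 114.0°, so VZ runs at -45.9° + (180° − 114.0°) = 20.10° from the x-axis; with |VZ| = 21.4, Z = V + 21.4·(cos 20.10°, sin 20.10°) = (45.43, -18.79). The perpendicularity gives ZN at right angles to VZ; with |ZN| = 15.1 on the right of VZ, N = Z + 15.1·(0.3437, -0.9391) = (50.62, -32.97). Then |CN| = |N − C| = 60.41.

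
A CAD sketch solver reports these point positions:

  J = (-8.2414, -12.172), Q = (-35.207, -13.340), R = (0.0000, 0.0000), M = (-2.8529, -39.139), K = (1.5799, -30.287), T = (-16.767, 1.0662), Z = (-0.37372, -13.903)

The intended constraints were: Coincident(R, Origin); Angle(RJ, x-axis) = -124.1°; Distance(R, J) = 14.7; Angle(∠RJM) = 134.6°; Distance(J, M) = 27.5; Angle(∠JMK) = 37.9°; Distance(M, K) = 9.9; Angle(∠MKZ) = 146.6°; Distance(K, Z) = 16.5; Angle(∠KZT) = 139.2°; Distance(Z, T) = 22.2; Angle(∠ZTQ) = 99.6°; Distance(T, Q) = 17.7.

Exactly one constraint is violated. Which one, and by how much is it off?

Distance(T, Q) = 17.7 — off by 5.70.

R = (0.00, 0.00) ✓; RJ at -124.1° ✓; |RJ| = 14.70 ✓; ∠RJM = 134.6° ✓; |JM| = 27.50 ✓; ∠JMK = 37.90° ✓; |MK| = 9.900 ✓; ∠MKZ = 146.6° ✓; |KZ| = 16.50 ✓; ∠KZT = 139.2° ✓; |ZT| = 22.20 ✓; ∠ZTQ = 99.60° ✓; |TQ| = 23.40 ✗.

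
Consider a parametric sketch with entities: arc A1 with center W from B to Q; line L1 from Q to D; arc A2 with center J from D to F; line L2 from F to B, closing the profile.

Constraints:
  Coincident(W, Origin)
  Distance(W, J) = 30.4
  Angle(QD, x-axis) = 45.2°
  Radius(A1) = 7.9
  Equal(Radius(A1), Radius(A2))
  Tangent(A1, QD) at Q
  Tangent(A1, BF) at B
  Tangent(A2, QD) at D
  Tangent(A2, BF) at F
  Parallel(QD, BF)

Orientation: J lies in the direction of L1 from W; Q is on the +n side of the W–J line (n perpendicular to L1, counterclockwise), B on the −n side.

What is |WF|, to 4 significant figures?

31.41

The slot axis is L1's direction at 45.2°, so u = (cos 45.2°, sin 45.2°) = (0.7046, 0.7096) and n = (−sin 45.2°, cos 45.2°) = (-0.7096, 0.7046). W is at the origin and J lies 30.4 along u from W, so J = 30.4·u = (21.42, 21.57). Tangency of A1 to both parallel lines with radius 7.9 puts Q and B at W ± 7.9·n: Q = (-5.606, 5.567), B = (5.606, -5.567). Equal radii place D and F the same way about J: D = J + 7.9·n = (15.82, 27.14), F = J − 7.9·n = (27.03, 16.00). Then |WF| = |F − W| = 31.41.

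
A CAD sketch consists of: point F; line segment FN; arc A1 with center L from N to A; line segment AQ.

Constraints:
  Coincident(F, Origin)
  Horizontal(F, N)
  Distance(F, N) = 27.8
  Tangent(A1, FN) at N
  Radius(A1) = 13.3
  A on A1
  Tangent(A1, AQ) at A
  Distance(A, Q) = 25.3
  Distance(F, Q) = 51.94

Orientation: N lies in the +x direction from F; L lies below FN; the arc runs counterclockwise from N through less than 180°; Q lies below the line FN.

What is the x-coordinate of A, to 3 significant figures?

16.8

F is at the origin; F and N share the same y with |FN| = 27.8 and N on the +x side, so N = (27.8, 0.00). The tangent condition forces LN to be normal to FN, so L = N + (0, -13.3) = (27.8, -13.3). Since LA ⟂ AQ (tangency), |LQ| = √(13.3² + 25.3²) = 28.6 regardless of where A sits on A1. So Q lies on both circle(F, 51.94) and circle(L, 28.6); the below-FN intersection is Q = (31.0, -41.7). A is the foot of the tangent from Q: A = (16.8, -20.8).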